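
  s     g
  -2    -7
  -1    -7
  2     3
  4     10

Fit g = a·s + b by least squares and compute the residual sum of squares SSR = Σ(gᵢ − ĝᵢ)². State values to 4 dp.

SSR = 4.9890

Forming AᵀA = [[25, 3]; [3, 4]] and Aᵀg = [67, -1]ᵀ gives AᵀA·[a, b]ᵀ = Aᵀg.
Determinant 25·4 − 3² = 91.
a = (67·4 − 3·(-1))/91 = 271/91; b = (25·(-1) − 3·67)/91 = -226/91.
Residuals: 131/91, -20/13, -43/91, 4/7; SSR = 454/91.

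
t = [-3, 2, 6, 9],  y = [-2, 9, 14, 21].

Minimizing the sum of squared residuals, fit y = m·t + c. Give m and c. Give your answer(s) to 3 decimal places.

m = 1.852, c = 4.019

Forming AᵀA = [[130, 14]; [14, 4]] and Aᵀy = [297, 42]ᵀ gives AᵀA·[m, c]ᵀ = Aᵀy.
Determinant 130·4 − 14² = 324.
m = (297·4 − 14·42)/324 = 50/27; c = (130·42 − 14·297)/324 = 217/54.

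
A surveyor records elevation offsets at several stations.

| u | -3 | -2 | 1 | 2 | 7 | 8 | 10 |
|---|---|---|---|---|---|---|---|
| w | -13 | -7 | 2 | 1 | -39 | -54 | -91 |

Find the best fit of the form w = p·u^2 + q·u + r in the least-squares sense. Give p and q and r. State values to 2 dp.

p = -1.11, q = 1.84, r = 1.74

Compute the Gram sums: Σu^2·u^2 = 16611, Σu^2·u = 1829, Σu^2 = 231, Σu·u = 231, Σu = 23, Σ1 = 7.
And Σu^2·w = -14606, Σu·w = -1558, Σw = -201.
AᵀA·[p, q, r]ᵀ = Aᵀw becomes [[16611, 1829, 231]; [1829, 231, 23]; [231, 23, 7]]·[p, q, r]ᵀ = [-14606, -1558, -201]ᵀ.
Inverting the 3×3 Gram matrix, [p, q, r]ᵀ = [-975907/882322, 2167/1178, 768349/441161]ᵀ.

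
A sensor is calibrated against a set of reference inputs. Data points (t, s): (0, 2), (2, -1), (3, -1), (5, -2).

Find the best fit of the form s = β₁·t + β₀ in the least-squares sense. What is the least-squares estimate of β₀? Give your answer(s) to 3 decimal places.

β₀ = 1.423

Sums needed: Σt·t = 38, Σt = 10, Σ1 = 4.
For Aᵀs: Σt·s = -15, Σs = -2.
AᵀA·[β₁, β₀]ᵀ = Aᵀs becomes [[38, 10]; [10, 4]]·[β₁, β₀]ᵀ = [-15, -2]ᵀ.
Eliminating β₀: 4·(row 1) − 10·(row 2) gives 52·β₁ = 4·(-15) − 10·(-2) = -40, so β₁ = -10/13.
Then β₀ = ((-2) − 10·(-10/13))/4 = 37/26.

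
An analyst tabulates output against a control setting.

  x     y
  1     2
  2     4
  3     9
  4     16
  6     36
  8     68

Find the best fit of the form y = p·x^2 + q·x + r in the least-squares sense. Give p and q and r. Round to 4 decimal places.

p = 1.2220, q = -1.6285, r = 2.5377

The normal system MᵀM·[p, q, r]ᵀ = Mᵀy is [[5746, 828, 130]; [828, 130, 24]; [130, 24, 6]]·[p, q, r]ᵀ = [6003, 861, 135]ᵀ.
Row-reducing yields p = 2169/1775, q = -5781/3550, r = 9009/3550.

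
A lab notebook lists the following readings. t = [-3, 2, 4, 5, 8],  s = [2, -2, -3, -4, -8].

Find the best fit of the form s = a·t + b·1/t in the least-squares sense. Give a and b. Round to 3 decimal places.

Sums needed: Σt·t = 118, Σt·1/t = 5, Σ1/t·1/t = 6901/14400.
And Σt·s = -106, Σ1/t·s = -253/60.
Normal equations: [[118, 5]; [5, 6901/14400]]·[a, b]ᵀ = [-106, -253/60]ᵀ.
Eliminating b: (6901/14400)·(row 1) − 5·(row 2) gives (227159/7200)·a = (6901/14400)·(-106) − 5·(-253/60) = -213953/7200, so a = -213953/227159.
Then b = ((-253/60) − 5·(-213953/227159))/(6901/14400) = 233520/227159.

a = -0.942, b = 1.028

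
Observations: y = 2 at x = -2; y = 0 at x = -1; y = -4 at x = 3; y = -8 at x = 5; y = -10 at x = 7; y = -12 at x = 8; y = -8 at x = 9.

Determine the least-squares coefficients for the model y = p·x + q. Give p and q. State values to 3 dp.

p = -1.137, q = -1.005

The normal system MᵀM·[p, q]ᵀ = Mᵀy is [[233, 29]; [29, 7]]·[p, q]ᵀ = [-294, -40]ᵀ.
det = 233·7 − 29² = 790.
p = ((-294)·7 − 29·(-40))/790 = -449/395; q = (233·(-40) − 29·(-294))/790 = -397/395.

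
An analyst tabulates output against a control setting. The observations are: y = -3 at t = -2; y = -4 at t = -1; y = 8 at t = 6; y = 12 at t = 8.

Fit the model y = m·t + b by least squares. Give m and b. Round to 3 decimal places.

Forming MᵀM = [[105, 11]; [11, 4]] and Mᵀy = [154, 13]ᵀ gives MᵀM·[m, b]ᵀ = Mᵀy.
Determinant 105·4 − 11² = 299.
m = (154·4 − 11·13)/299 = 473/299; b = (105·13 − 11·154)/299 = -329/299.

m = 1.582, b = -1.100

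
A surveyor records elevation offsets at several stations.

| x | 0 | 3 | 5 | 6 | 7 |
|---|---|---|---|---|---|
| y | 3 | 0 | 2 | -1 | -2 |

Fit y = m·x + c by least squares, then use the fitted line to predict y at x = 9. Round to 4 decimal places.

Compute the Gram sums: Σx·x = 119, Σx = 21, Σ1 = 5.
Right-hand side: Σx·y = -10, Σy = 2.
Normal equations: [[119, 21]; [21, 5]]·[m, c]ᵀ = [-10, 2]ᵀ.
Determinant 119·5 − 21² = 154.
m = ((-10)·5 − 21·2)/154 = -46/77; c = (119·2 − 21·(-10))/154 = 32/11.
At x = 9: ŷ = (-46/77)·(9) + (32/11)·(1) = -190/77.

ŷ = -2.4675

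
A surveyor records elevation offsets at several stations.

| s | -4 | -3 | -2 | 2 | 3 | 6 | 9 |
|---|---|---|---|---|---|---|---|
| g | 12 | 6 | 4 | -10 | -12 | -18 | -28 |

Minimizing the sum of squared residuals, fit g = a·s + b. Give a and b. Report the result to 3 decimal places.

a = -2.948, b = -1.940

Compute the Gram sums: Σs·s = 159, Σs = 11, Σ1 = 7.
Moment sums: Σs·g = -490, Σg = -46.
AᵀA·[a, b]ᵀ = Aᵀg becomes [[159, 11]; [11, 7]]·[a, b]ᵀ = [-490, -46]ᵀ.
Δ = 159·7 − 11² = 992.
a = ((-490)·7 − 11·(-46))/992 = -731/248; b = (159·(-46) − 11·(-490))/992 = -481/248.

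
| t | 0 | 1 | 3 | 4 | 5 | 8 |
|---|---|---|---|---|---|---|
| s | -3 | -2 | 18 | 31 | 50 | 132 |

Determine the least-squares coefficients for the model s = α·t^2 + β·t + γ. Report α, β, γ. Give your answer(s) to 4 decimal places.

Sums needed: Σt^2·t^2 = 5059, Σt^2·t = 729, Σt^2 = 115, Σt·t = 115, Σt = 21, Σ1 = 6.
Moment sums: Σt^2·s = 10354, Σt·s = 1482, Σs = 226.
AᵀA·[α, β, γ]ᵀ = Aᵀs becomes [[5059, 729, 115]; [729, 115, 21]; [115, 21, 6]]·[α, β, γ]ᵀ = [10354, 1482, 226]ᵀ.
Inverting the 3×3 Gram matrix, [α, β, γ]ᵀ = [36473/17810, 9597/17810, -30906/8905]ᵀ.

α = 2.0479, β = 0.5389, γ = -3.4706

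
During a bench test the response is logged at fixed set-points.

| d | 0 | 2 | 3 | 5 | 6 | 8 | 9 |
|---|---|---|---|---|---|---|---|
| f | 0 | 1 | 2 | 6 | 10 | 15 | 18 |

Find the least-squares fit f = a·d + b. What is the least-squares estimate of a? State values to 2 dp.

a = 2.13

Entries of AᵀA: Σd·d = 219, Σd = 33, Σ1 = 7.
Moment sums: Σd·f = 380, Σf = 52.
So AᵀA·[a, b]ᵀ = Aᵀf: [[219, 33]; [33, 7]]·[a, b]ᵀ = [380, 52]ᵀ.
det = 219·7 − 33² = 444.
a = (380·7 − 33·52)/444 = 236/111; b = (219·52 − 33·380)/444 = -96/37.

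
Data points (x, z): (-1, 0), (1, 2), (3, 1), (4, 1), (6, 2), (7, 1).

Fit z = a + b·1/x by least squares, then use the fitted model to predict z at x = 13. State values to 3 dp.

Entries of AᵀA: Σ1 = 6, Σ1/x = 25/28, Σ1/x·1/x = 15677/7056.
Moment sums: Σz = 7, Σ1/x·z = 257/84.
Normal equations: [[6, 25/28]; [25/28, 15677/7056]]·[a, b]ᵀ = [7, 257/84]ᵀ.
det = 6·(15677/7056) − (25/28)² = 29479/2352.
a = (7·(15677/7056) − (25/28)·(257/84))/(29479/2352) = 90464/88437; b = (6·(257/84) − (25/28)·7)/(29479/2352) = 28476/29479.
At x = 13: ẑ = (90464/88437)·(1) + (28476/29479)·(1/13) = 1261460/1149681.

ẑ = 1.097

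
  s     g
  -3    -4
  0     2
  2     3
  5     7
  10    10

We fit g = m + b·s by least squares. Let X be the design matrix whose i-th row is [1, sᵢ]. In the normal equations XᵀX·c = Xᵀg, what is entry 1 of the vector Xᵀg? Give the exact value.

Entry 1 ↔ basis 1, so (Xᵀg)_{1} = Σᵢ gᵢ = (1)·(-4) + (1)·(2) + (1)·(3) + (1)·(7) + (1)·(10) = 18.

18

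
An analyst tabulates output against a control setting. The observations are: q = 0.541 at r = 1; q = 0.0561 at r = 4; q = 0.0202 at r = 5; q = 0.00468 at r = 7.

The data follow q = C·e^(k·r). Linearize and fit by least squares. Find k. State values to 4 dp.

With ln qᵢ as the transformed response and rᵢ as the regressor:
AᵀA = [[91.0000, 17.0000]; [17.0000, 4]], rhs = [-69.1984, -12.7615]ᵀ  (here Σr = 17.0000, Σ(r)² = 91.0000, Σln q = -12.7615, Σr·ln q = -69.1984).
Solving (det = 75.0000): k = -0.79798, ln C = 0.20103.

k = -0.7980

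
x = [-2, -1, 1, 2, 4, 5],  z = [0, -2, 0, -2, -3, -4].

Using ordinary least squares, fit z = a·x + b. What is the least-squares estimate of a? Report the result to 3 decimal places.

a = -0.467

Entries of MᵀM: Σx·x = 51, Σx = 9, Σ1 = 6.
Right-hand side: Σx·z = -34, Σz = -11.
Normal equations: [[51, 9]; [9, 6]]·[a, b]ᵀ = [-34, -11]ᵀ.
Determinant 51·6 − 9² = 225.
a = ((-34)·6 − 9·(-11))/225 = -7/15; b = (51·(-11) − 9·(-34))/225 = -17/15.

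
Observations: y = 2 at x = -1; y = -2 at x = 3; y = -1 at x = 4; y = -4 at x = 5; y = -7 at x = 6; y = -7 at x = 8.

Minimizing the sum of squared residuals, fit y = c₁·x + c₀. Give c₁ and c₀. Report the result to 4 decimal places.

c₁ = -1.0854, c₀ = 1.3559

Setting ∂/∂c₁ … = 0 gives: 151·c₁ + 25·c₀ = -130;  25·c₁ + 6·c₀ = -19.
(Σx·x = 151, Σx = 25, Σ1 = 6, Σx·y = -130, Σy = -19.)
Eliminating c₀: 6·(row 1) − 25·(row 2) gives 281·c₁ = 6·(-130) − 25·(-19) = -305, so c₁ = -305/281.
Then c₀ = ((-19) − 25·(-305/281))/6 = 381/281.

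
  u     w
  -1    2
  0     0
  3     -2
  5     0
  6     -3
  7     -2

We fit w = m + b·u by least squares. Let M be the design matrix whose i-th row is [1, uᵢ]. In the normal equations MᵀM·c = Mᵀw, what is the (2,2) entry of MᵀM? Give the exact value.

Row 2 ↔ basis u, column 2 ↔ basis u, so (MᵀM)_{2,2} = Σᵢ (u)·(u) = (-1)·(-1) + (0)·(0) + (3)·(3) + (5)·(5) + (6)·(6) + (7)·(7) = 120.

120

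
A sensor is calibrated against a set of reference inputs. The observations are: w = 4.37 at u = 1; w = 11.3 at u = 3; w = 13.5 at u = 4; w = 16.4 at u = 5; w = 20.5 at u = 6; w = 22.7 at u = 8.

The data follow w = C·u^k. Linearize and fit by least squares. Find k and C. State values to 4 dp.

Linearized form: ln w = k·ln u + ln C. From the 6 transformed points,
AᵀA = [[13.2535, 7.9655]; [7.9655, 6]], rhs = [22.6787, 15.4423]ᵀ  (here Σln u = 7.9655, Σ(ln u)² = 13.2535, Σln w = 15.4423, Σln u·ln w = 22.6787).
Solving (det = 16.0713): k = 0.81299, ln C = 1.49441, so C = exp(1.49441) = 4.45670.

k = 0.8130, C = 4.4567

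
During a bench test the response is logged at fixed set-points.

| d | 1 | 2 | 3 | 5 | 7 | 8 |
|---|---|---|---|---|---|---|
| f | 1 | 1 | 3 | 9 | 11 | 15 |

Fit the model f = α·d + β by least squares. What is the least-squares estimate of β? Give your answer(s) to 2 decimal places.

From the data, Σd·d = 152, Σd = 26, Σ1 = 6.
Right-hand side: Σd·f = 254, Σf = 40.
So MᵀM·[α, β]ᵀ = Mᵀf: [[152, 26]; [26, 6]]·[α, β]ᵀ = [254, 40]ᵀ.
Eliminating β: 6·(row 1) − 26·(row 2) gives 236·α = 6·254 − 26·40 = 484, so α = 121/59.
Then β = (40 − 26·(121/59))/6 = -131/59.

β = -2.22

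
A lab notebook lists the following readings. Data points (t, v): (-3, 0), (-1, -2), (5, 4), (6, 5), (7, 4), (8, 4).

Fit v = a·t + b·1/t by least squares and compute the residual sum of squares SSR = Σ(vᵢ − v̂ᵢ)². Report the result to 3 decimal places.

SSR = 7.739

With design matrix M, MᵀM = [[184, 6]; [6, 857249/705600]] and Mᵀv = [112, 494/105]ᵀ.
Determinant 184·(857249/705600) − 6² = 16541527/88200.
a = (112·(857249/705600) − 6·(494/105))/(16541527/88200) = 9511726/16541527; b = (184·(494/105) − 6·112)/(16541527/88200) = 17082240/16541527.
Residuals: 34229258/16541527, -6489088/16541527, 893590/973031, 22790239/16541527, -2856294/16541527, -12062980/16541527; SSR = 128016395/16541527.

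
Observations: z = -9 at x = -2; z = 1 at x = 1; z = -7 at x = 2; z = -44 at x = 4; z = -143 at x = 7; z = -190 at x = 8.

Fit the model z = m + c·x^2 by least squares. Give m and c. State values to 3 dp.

m = 4.189, c = -3.023

Sums needed: Σ1 = 6, Σx^2 = 138, Σx^2·x^2 = 6786.
And Σz = -392, Σx^2·z = -19934.
det = 6·6786 − 138² = 21672.
m = ((-392)·6786 − 138·(-19934))/21672 = 7565/1806; c = (6·(-19934) − 138·(-392))/21672 = -5459/1806.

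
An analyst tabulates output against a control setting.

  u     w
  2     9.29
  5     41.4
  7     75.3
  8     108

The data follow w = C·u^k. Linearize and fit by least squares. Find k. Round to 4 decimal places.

k = 1.7280

Taking logs, ln w = k·ln u + ln C, so regress ln w on ln u.
AᵀA = [[11.1814, 6.3279]; [6.3279, 4]], rhs = [25.6828, 14.9558]ᵀ  (here Σln u = 6.3279, Σ(ln u)² = 11.1814, Σln w = 14.9558, Σln u·ln w = 25.6828).
Slope k = (n·Σln u·ln w − Σln u·Σln w)/(n·Σ(ln u)² − (Σln u)²) = (4·25.6828 − 6.3279·14.9558)/4.6828 = 1.72797; ln C = (Σln w − k·Σln u)/n = 1.00534.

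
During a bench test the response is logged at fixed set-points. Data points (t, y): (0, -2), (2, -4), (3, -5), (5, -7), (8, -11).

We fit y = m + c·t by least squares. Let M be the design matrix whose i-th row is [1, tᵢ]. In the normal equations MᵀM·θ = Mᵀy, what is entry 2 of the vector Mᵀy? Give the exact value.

Entry 2 ↔ basis t, so (Mᵀy)_{2} = Σᵢ (t)·yᵢ = (0)·(-2) + (2)·(-4) + (3)·(-5) + (5)·(-7) + (8)·(-11) = -146.

-146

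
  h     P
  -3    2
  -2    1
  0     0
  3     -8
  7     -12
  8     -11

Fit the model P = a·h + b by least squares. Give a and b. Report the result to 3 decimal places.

a = -1.342, b = -1.760

Compute the Gram sums: Σh·h = 135, Σh = 13, Σ1 = 6.
Right-hand side: Σh·P = -204, ΣP = -28.
Eliminating b: 6·(row 1) − 13·(row 2) gives 641·a = 6·(-204) − 13·(-28) = -860, so a = -860/641.
Then b = ((-28) − 13·(-860/641))/6 = -1128/641.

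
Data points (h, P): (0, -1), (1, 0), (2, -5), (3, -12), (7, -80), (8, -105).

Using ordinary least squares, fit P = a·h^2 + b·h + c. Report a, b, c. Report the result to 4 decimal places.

Setting ∂/∂a … = 0 gives: 6595·a + 891·b + 127·c = -10768;  891·a + 127·b + 21·c = -1446;  127·a + 21·b + 6·c = -203.
(Σh^2·h^2 = 6595, Σh^2·h = 891, Σh^2 = 127, Σh·h = 127, Σh = 21, Σ1 = 6, Σh^2·P = -10768, Σh·P = -1446, ΣP = -203.)
Solving the 3×3 system (Gaussian elimination) gives a = -2671/1448, b = 2385/1448, c = -401/724.

a = -1.8446, b = 1.6471, c = -0.5539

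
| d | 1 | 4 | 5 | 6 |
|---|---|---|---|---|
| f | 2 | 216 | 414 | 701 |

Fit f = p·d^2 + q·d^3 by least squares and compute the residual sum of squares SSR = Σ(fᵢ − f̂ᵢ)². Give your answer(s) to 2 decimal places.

SSR = 8.89

From the data, Σd^2·d^2 = 2178, Σd^2·d^3 = 11926, Σd^3·d^3 = 66378.
And Σd^2·f = 39044, Σd^3·f = 216992.
Normal equations: [[2178, 11926]; [11926, 66378]]·[p, q]ᵀ = [39044, 216992]ᵀ.
Δ = 2178·66378 − 11926² = 2341808.
p = (39044·66378 − 11926·216992)/2341808 = 477005/292726; q = (2178·216992 − 11926·39044)/2341808 = 871229/292726.
Residuals: -381391/146363, -80960/146363, 25701/20909, -78359/146363; SSR = 1301697/146363.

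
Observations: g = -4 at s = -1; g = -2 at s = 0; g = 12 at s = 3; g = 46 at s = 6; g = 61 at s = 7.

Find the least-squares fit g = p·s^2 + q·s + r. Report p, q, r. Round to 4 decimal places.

p = 1.0230, q = 1.9421, r = -2.6630

The normal system XᵀX·[p, q, r]ᵀ = Xᵀg is [[3779, 585, 95]; [585, 95, 15]; [95, 15, 5]]·[p, q, r]ᵀ = [4749, 743, 113]ᵀ.
Row-reducing yields p = 89/87, q = 1408/725, r = -5792/2175.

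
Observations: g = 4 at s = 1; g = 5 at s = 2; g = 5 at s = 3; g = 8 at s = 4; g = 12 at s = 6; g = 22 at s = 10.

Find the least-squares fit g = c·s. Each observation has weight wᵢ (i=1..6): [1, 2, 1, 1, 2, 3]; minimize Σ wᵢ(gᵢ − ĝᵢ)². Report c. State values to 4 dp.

c = 2.1552

Normal-equation sums: Σwᵢ·s·s = 406.
Moment sums: Σwᵢ·s·g = 875.
MᵀWM·[c]ᵀ = MᵀWg becomes [[406]]·[c]ᵀ = [875]ᵀ.
c = 875/406 = 2.15517.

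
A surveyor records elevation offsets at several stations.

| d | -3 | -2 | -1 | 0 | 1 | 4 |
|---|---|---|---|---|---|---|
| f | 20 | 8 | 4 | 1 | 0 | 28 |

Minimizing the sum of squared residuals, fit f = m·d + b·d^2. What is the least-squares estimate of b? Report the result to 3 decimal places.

Sums needed: Σd·d = 31, Σd·d^2 = 29, Σd^2·d^2 = 355.
For Mᵀf: Σd·f = 32, Σd^2·f = 664.
So MᵀM·[m, b]ᵀ = Mᵀf: [[31, 29]; [29, 355]]·[m, b]ᵀ = [32, 664]ᵀ.
Eliminating b: 355·(row 1) − 29·(row 2) gives 10164·m = 355·32 − 29·664 = -7896, so m = -94/121.
Then b = (664 − 29·(-94/121))/355 = 234/121.

b = 1.934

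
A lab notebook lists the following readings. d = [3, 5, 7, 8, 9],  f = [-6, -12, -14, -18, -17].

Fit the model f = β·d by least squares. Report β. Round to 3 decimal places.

Sums needed: Σd·d = 228.
And Σd·f = -473.
Normal equations: [[228]]·[β]ᵀ = [-473]ᵀ.
β = (-473)/228 = -2.07456.

β = -2.075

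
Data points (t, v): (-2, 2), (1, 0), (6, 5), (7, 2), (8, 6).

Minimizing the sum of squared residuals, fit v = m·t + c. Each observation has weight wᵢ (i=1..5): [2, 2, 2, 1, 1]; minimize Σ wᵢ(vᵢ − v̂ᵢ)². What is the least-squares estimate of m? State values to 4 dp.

Compute the Gram sums: Σwᵢ·t·t = 195, Σwᵢ·t = 25, Σwᵢ·1 = 8.
Right-hand side: Σwᵢ·t·v = 114, Σwᵢ·v = 22.
Normal equations: [[195, 25]; [25, 8]]·[m, c]ᵀ = [114, 22]ᵀ.
Determinant 195·8 − 25² = 935.
m = (114·8 − 25·22)/935 = 362/935; c = (195·22 − 25·114)/935 = 288/187.

m = 0.3872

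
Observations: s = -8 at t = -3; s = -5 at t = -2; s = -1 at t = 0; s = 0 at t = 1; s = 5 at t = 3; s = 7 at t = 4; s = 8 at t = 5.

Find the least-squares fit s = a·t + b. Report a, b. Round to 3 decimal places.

a = 2.008, b = -1.438

Compute the Gram sums: Σt·t = 64, Σt = 8, Σ1 = 7.
For Mᵀs: Σt·s = 117, Σs = 6.
So MᵀM·[a, b]ᵀ = Mᵀs: [[64, 8]; [8, 7]]·[a, b]ᵀ = [117, 6]ᵀ.
Eliminating b: 7·(row 1) − 8·(row 2) gives 384·a = 7·117 − 8·6 = 771, so a = 257/128.
Then b = (6 − 8·(257/128))/7 = -23/16.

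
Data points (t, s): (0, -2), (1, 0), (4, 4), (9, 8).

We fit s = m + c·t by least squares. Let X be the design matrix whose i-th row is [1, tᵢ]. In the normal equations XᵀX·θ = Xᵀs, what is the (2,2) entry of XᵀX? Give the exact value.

Row 2 ↔ basis t, column 2 ↔ basis t, so (XᵀX)_{2,2} = Σᵢ (t)·(t) = (0)·(0) + (1)·(1) + (4)·(4) + (9)·(9) = 98.

98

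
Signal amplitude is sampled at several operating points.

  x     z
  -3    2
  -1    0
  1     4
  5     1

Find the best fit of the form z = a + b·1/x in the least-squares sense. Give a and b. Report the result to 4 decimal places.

a = 1.8085, b = 1.7547

Entries of AᵀA: Σ1 = 4, Σ1/x = -2/15, Σ1/x·1/x = 484/225.
For Aᵀz: Σz = 7, Σ1/x·z = 53/15.
Δ = 4·(484/225) − (-2/15)² = 644/75.
a = (7·(484/225) − (-2/15)·(53/15))/(644/75) = 1747/966; b = (4·(53/15) − (-2/15)·7)/(644/75) = 565/322.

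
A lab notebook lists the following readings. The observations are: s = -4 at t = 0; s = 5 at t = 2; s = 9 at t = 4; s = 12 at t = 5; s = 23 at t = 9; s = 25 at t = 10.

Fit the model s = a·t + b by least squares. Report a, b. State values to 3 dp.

AᵀA·[a, b]ᵀ = Aᵀs reads: 226·a + 30·b = 563;  30·a + 6·b = 70.
(Σt·t = 226, Σt = 30, Σ1 = 6, Σt·s = 563, Σs = 70.)
Eliminating b: 6·(row 1) − 30·(row 2) gives 456·a = 6·563 − 30·70 = 1278, so a = 213/76.
Then b = (70 − 30·(213/76))/6 = -535/228.

a = 2.803, b = -2.346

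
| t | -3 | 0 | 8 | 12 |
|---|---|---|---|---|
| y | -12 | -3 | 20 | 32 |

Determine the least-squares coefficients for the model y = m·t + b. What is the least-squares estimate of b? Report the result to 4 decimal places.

Forming MᵀM = [[217, 17]; [17, 4]] and Mᵀy = [580, 37]ᵀ gives MᵀM·[m, b]ᵀ = Mᵀy.
Eliminating b: 4·(row 1) − 17·(row 2) gives 579·m = 4·580 − 17·37 = 1691, so m = 1691/579.
Then b = (37 − 17·(1691/579))/4 = -1831/579.

b = -3.1623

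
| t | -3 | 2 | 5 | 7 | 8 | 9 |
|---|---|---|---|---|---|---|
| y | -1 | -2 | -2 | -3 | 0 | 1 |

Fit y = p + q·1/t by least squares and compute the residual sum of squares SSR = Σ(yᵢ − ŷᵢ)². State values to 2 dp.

XᵀX·[p, q]ᵀ = Xᵀy reads: 6·p + (1879/2520)·q = -7;  (1879/2520)·p + (2854441/6350400)·q = -436/315.
(Σ1 = 6, Σ1/t = 1879/2520, Σ1/t·1/t = 2854441/6350400, Σy = -7, Σ1/t·y = -436/315.)
Δ = 6·(2854441/6350400) − (1879/2520)² = 2719201/1270080.
p = ((-7)·(2854441/6350400) − (1879/2520)·(-436/315))/(2719201/1270080) = -2685427/2719201; q = (6·(-436/315) − (1879/2520)·(-7))/(2719201/1270080) = -3918600/2719201.
Residuals: -78822/159953, -793675/2719201, -1969255/2719201, -4912376/2719201, 3175252/2719201, 5840028/2719201; SSR = 27442990/2719201.

SSR = 10.09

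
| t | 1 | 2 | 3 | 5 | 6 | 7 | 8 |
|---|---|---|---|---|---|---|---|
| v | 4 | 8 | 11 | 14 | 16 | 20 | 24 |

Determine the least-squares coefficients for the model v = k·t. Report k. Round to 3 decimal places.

Normal-equation sums: Σt·t = 188.
And Σt·v = 551.
Normal equations: [[188]]·[k]ᵀ = [551]ᵀ.
Hence k = 551 / 188 ≈ 2.93085.

k = 2.931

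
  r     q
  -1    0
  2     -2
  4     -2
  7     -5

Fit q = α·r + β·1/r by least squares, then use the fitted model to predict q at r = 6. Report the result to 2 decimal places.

With design matrix M, MᵀM = [[70, 4]; [4, 1045/784]] and Mᵀq = [-47, -31/14]ᵀ.
Eliminating β: (1045/784)·(row 1) − 4·(row 2) gives (4329/56)·α = (1045/784)·(-47) − 4·(-31/14) = -42171/784, so α = -14057/20202.
Then β = ((-31/14) − 4·(-14057/20202))/(1045/784) = 616/1443.
At r = 6: q̂ = (-14057/20202)·(6) + (616/1443)·(1/6) = -3361/819.

q̂ = -4.10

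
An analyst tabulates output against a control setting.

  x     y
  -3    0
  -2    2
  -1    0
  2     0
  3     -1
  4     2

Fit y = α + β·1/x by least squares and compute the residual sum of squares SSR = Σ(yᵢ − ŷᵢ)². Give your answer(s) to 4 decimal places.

Forming MᵀM = [[6, -3/4]; [-3/4, 257/144]] and Mᵀy = [3, -5/6]ᵀ gives MᵀM·[α, β]ᵀ = Mᵀy.
Δ = 6·(257/144) − (-3/4)² = 487/48.
α = (3·(257/144) − (-3/4)·(-5/6))/(487/48) = 227/487; β = (6·(-5/6) − (-3/4)·3)/(487/48) = -132/487.
Residuals: -271/487, 681/487, -359/487, -161/487, -670/487, 780/487; SSR = 3592/487.

SSR = 7.3758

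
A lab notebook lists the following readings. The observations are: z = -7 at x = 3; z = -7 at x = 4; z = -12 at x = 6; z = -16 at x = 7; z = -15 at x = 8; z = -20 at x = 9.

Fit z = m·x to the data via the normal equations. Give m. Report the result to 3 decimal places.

Normal-equation sums: Σx·x = 255.
Moment sums: Σx·z = -533.
So MᵀM·[m]ᵀ = Mᵀz: [[255]]·[m]ᵀ = [-533]ᵀ.
Hence m = -533 / 255 ≈ -2.0902.

m = -2.090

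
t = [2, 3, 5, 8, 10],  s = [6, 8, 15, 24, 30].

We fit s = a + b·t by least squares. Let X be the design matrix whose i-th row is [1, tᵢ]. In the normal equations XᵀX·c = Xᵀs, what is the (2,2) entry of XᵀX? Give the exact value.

Row 2 ↔ basis t, column 2 ↔ basis t, so (XᵀX)_{2,2} = Σᵢ (t)·(t) = (2)·(2) + (3)·(3) + (5)·(5) + (8)·(8) + (10)·(10) = 202.

202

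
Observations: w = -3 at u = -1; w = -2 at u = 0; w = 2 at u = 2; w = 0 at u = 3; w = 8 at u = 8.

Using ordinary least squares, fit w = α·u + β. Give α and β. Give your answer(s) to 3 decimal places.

Forming XᵀX = [[78, 12]; [12, 5]] and Xᵀw = [71, 5]ᵀ gives XᵀX·[α, β]ᵀ = Xᵀw.
det = 78·5 − 12² = 246.
α = (71·5 − 12·5)/246 = 295/246; β = (78·5 − 12·71)/246 = -77/41.

α = 1.199, β = -1.878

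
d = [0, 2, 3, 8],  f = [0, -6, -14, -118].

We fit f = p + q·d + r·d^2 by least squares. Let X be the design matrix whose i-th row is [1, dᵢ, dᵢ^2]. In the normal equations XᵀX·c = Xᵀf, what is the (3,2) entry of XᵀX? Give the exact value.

Row 3 ↔ basis d^2, column 2 ↔ basis d, so (XᵀX)_{3,2} = Σᵢ (d^2)·(d) = (0)·(0) + (4)·(2) + (9)·(3) + (64)·(8) = 547.

547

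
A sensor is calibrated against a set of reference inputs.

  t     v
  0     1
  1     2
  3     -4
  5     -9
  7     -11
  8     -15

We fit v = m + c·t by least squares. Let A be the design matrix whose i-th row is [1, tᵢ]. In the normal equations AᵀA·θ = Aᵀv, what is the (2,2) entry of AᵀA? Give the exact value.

Row 2 ↔ basis t, column 2 ↔ basis t, so (AᵀA)_{2,2} = Σᵢ (t)·(t) = (0)·(0) + (1)·(1) + (3)·(3) + (5)·(5) + (7)·(7) + (8)·(8) = 148.

148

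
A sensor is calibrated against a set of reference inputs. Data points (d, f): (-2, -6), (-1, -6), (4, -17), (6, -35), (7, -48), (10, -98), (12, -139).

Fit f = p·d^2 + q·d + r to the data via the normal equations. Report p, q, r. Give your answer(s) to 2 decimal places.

AᵀA·[p, q, r]ᵀ = Aᵀf reads: 34706·p + 3342·q + 350·r = -33730;  3342·p + 350·q + 36·r = -3244;  350·p + 36·q + 7·r = -349.
(Σd^2·d^2 = 34706, Σd^2·d = 3342, Σd^2 = 350, Σd·d = 350, Σd = 36, Σ1 = 7, Σd^2·f = -33730, Σd·f = -3244, Σf = -349.)
Inverting the 3×3 Gram matrix, [p, q, r]ᵀ = [-28081/28673, 10613/28673, -80085/28673]ᵀ.

p = -0.98, q = 0.37, r = -2.79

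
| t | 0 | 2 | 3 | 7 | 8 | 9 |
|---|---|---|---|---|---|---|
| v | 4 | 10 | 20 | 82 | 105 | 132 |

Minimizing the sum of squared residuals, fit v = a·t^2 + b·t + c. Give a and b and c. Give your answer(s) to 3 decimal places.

a = 1.522, b = 0.519, c = 3.827

Sums needed: Σt^2·t^2 = 13155, Σt^2·t = 1619, Σt^2 = 207, Σt·t = 207, Σt = 29, Σ1 = 6.
And Σt^2·v = 21650, Σt·v = 2682, Σv = 353.
MᵀM·[a, b, c]ᵀ = Mᵀv becomes [[13155, 1619, 207]; [1619, 207, 29]; [207, 29, 6]]·[a, b, c]ᵀ = [21650, 2682, 353]ᵀ.
Row-reducing yields a = 29459/19360, b = 10051/19360, c = 37049/9680.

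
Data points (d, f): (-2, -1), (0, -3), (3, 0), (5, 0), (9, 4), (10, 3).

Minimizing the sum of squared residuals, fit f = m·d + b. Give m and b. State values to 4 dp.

Entries of MᵀM: Σd·d = 219, Σd = 25, Σ1 = 6.
For Mᵀf: Σd·f = 68, Σf = 3.
So MᵀM·[m, b]ᵀ = Mᵀf: [[219, 25]; [25, 6]]·[m, b]ᵀ = [68, 3]ᵀ.
det = 219·6 − 25² = 689.
m = (68·6 − 25·3)/689 = 333/689; b = (219·3 − 25·68)/689 = -1043/689.

m = 0.4833, b = -1.5138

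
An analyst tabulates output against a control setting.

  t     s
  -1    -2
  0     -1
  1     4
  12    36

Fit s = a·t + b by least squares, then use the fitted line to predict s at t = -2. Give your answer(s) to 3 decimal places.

ŝ = -5.614

From the data, Σt·t = 146, Σt = 12, Σ1 = 4.
Right-hand side: Σt·s = 438, Σs = 37.
So XᵀX·[a, b]ᵀ = Xᵀs: [[146, 12]; [12, 4]]·[a, b]ᵀ = [438, 37]ᵀ.
det = 146·4 − 12² = 440.
a = (438·4 − 12·37)/440 = 327/110; b = (146·37 − 12·438)/440 = 73/220.
At t = -2: ŝ = (327/110)·(-2) + (73/220)·(1) = -247/44.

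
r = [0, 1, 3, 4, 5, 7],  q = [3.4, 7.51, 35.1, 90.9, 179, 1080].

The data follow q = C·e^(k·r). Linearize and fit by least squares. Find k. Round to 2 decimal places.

With ln qᵢ as the transformed response and rᵢ as the regressor:
XᵀX = [[100.0000, 20.0000]; [20.0000, 6]], rhs = [105.5598, 23.4801]ᵀ  (here Σr = 20.0000, Σ(r)² = 100.0000, Σln q = 23.4801, Σr·ln q = 105.5598).
Solving (det = 200.0000): k = 0.81879, ln C = 1.18405.

k = 0.82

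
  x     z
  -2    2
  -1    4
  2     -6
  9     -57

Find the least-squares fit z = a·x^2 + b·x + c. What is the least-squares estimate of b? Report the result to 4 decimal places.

b = -2.1303

Forming AᵀA = [[6594, 728, 90]; [728, 90, 8]; [90, 8, 4]] and Aᵀz = [-4629, -533, -57]ᵀ gives AᵀA·[a, b, c]ᵀ = Aᵀz.
Inverting the 3×3 Gram matrix, [a, b, c]ᵀ = [-18029/37802, -80529/37802, 14016/18901]ᵀ.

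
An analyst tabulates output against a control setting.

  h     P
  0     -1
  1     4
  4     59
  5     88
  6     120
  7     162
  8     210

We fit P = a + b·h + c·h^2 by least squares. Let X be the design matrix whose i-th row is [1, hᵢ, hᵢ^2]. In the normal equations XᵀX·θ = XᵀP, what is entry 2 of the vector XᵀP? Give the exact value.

Entry 2 ↔ basis h, so (XᵀP)_{2} = Σᵢ (h)·Pᵢ = (0)·(-1) + (1)·(4) + (4)·(59) + (5)·(88) + (6)·(120) + (7)·(162) + (8)·(210) = 4214.

4214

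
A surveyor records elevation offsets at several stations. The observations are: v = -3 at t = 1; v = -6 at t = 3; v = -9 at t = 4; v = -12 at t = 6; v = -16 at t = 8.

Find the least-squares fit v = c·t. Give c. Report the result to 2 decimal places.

The normal system XᵀX·[c]ᵀ = Xᵀv is [[126]]·[c]ᵀ = [-257]ᵀ.
Hence c = -257 / 126 ≈ -2.03968.

c = -2.04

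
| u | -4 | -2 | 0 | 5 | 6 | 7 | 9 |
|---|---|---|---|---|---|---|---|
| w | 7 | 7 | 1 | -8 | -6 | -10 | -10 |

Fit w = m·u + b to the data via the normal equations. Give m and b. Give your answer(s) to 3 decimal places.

m = -1.493, b = 1.765

Setting ∂/∂m … = 0 gives: 211·m + 21·b = -278;  21·m + 7·b = -19.
Determinant 211·7 − 21² = 1036.
m = ((-278)·7 − 21·(-19))/1036 = -221/148; b = (211·(-19) − 21·(-278))/1036 = 1829/1036.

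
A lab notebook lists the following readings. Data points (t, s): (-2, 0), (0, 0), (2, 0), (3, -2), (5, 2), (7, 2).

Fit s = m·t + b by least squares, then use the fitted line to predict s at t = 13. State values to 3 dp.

ŝ = 2.885

The normal system AᵀA·[m, b]ᵀ = Aᵀs is [[91, 15]; [15, 6]]·[m, b]ᵀ = [18, 2]ᵀ.
Eliminating b: 6·(row 1) − 15·(row 2) gives 321·m = 6·18 − 15·2 = 78, so m = 26/107.
Then b = (2 − 15·(26/107))/6 = -88/321.
At t = 13: ŝ = (26/107)·(13) + (-88/321)·(1) = 926/321.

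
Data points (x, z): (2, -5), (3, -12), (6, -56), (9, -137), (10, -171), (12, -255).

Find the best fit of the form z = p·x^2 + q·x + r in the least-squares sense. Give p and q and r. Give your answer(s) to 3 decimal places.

Sums needed: Σx^2·x^2 = 38690, Σx^2·x = 3708, Σx^2 = 374, Σx·x = 374, Σx = 42, Σ1 = 6.
Moment sums: Σx^2·z = -67061, Σx·z = -6385, Σz = -636.
So MᵀM·[p, q, r]ᵀ = Mᵀz: [[38690, 3708, 374]; [3708, 374, 42]; [374, 42, 6]]·[p, q, r]ᵀ = [-67061, -6385, -636]ᵀ.
Inverting the 3×3 Gram matrix, [p, q, r]ᵀ = [-25917/12626, 240217/63130, -147917/31565]ᵀ.

p = -2.053, q = 3.805, r = -4.686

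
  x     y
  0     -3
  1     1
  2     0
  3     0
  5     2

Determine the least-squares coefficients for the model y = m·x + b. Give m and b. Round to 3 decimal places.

m = 0.743, b = -1.635

Entries of AᵀA: Σx·x = 39, Σx = 11, Σ1 = 5.
And Σx·y = 11, Σy = 0.
AᵀA·[m, b]ᵀ = Aᵀy becomes [[39, 11]; [11, 5]]·[m, b]ᵀ = [11, 0]ᵀ.
Eliminating b: 5·(row 1) − 11·(row 2) gives 74·m = 5·11 − 11·0 = 55, so m = 55/74.
Then b = (0 − 11·(55/74))/5 = -121/74.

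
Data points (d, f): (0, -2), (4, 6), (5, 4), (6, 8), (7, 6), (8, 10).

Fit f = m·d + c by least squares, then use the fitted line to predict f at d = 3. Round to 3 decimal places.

f̂ = 2.633

The normal equations are: 190·m + 30·c = 214;  30·m + 6·c = 32.
(Σd·d = 190, Σd = 30, Σ1 = 6, Σd·f = 214, Σf = 32.)
det = 190·6 − 30² = 240.
m = (214·6 − 30·32)/240 = 27/20; c = (190·32 − 30·214)/240 = -17/12.
At d = 3: f̂ = (27/20)·(3) + (-17/12)·(1) = 79/30.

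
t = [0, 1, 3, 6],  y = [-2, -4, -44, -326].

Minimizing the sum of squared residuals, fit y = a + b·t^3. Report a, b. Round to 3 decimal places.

a = -2.652, b = -1.498

With design matrix M, MᵀM = [[4, 244]; [244, 47386]] and Mᵀy = [-376, -71608]ᵀ.
det = 4·47386 − 244² = 130008.
a = ((-376)·47386 − 244·(-71608))/130008 = -14366/5417; b = (4·(-71608) − 244·(-376))/130008 = -8112/5417.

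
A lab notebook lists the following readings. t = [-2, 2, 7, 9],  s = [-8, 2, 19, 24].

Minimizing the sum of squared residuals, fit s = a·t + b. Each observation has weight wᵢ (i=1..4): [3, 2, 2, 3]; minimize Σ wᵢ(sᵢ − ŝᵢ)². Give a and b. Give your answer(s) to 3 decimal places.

a = 2.963, b = -2.556

XᵀWX·[a, b]ᵀ = XᵀWs reads: 361·a + 39·b = 970;  39·a + 10·b = 90.
(Σwᵢ·t·t = 361, Σwᵢ·t = 39, Σwᵢ·1 = 10, Σwᵢ·t·s = 970, Σwᵢ·s = 90.)
det = 361·10 − 39² = 2089.
a = (970·10 − 39·90)/2089 = 6190/2089; b = (361·90 − 39·970)/2089 = -5340/2089.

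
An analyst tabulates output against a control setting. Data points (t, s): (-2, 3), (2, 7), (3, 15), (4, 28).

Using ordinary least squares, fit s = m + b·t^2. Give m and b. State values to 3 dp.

From the data, Σ1 = 4, Σt^2 = 33, Σt^2·t^2 = 369.
And Σs = 53, Σt^2·s = 623.
XᵀX·[m, b]ᵀ = Xᵀs becomes [[4, 33]; [33, 369]]·[m, b]ᵀ = [53, 623]ᵀ.
Δ = 4·369 − 33² = 387.
m = (53·369 − 33·623)/387 = -334/129; b = (4·623 − 33·53)/387 = 743/387.

m = -2.589, b = 1.920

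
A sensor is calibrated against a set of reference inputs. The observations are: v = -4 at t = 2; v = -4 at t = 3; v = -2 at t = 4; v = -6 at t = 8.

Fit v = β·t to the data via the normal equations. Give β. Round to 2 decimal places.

Compute the Gram sums: Σt·t = 93.
For Mᵀv: Σt·v = -76.
So MᵀM·[β]ᵀ = Mᵀv: [[93]]·[β]ᵀ = [-76]ᵀ.
β = (-76)/93 = -0.817204.

β = -0.82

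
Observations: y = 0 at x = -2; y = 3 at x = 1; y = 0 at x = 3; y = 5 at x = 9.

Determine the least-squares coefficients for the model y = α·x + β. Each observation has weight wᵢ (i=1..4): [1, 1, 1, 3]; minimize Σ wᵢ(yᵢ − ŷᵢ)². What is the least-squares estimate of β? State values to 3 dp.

Sums needed: Σwᵢ·x·x = 257, Σwᵢ·x = 29, Σwᵢ·1 = 6.
For MᵀWy: Σwᵢ·x·y = 138, Σwᵢ·y = 18.
Eliminating β: 6·(row 1) − 29·(row 2) gives 701·α = 6·138 − 29·18 = 306, so α = 306/701.
Then β = (18 − 29·(306/701))/6 = 624/701.

β = 0.890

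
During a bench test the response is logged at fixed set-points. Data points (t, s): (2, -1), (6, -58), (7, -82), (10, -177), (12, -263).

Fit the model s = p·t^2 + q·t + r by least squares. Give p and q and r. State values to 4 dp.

p = -2.0045, q = 1.9381, r = 2.9576

From the data, Σt^2·t^2 = 34449, Σt^2·t = 3295, Σt^2 = 333, Σt·t = 333, Σt = 37, Σ1 = 5.
Moment sums: Σt^2·s = -61682, Σt·s = -5850, Σs = -581.
MᵀM·[p, q, r]ᵀ = Mᵀs becomes [[34449, 3295, 333]; [3295, 333, 37]; [333, 37, 5]]·[p, q, r]ᵀ = [-61682, -5850, -581]ᵀ.
Inverting the 3×3 Gram matrix, [p, q, r]ᵀ = [-181539/90566, 175523/90566, 133929/45283]ᵀ.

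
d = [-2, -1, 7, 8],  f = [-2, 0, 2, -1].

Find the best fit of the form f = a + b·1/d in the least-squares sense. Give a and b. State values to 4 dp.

Setting ∂/∂a … = 0 gives: 4·a + (-69/56)·b = -1;  (-69/56)·a + (4033/3136)·b = 65/56.
(Σ1 = 4, Σ1/d = -69/56, Σ1/d·1/d = 4033/3136, Σf = -1, Σ1/d·f = 65/56.)
det = 4·(4033/3136) − (-69/56)² = 11371/3136.
a = ((-1)·(4033/3136) − (-69/56)·(65/56))/(11371/3136) = 452/11371; b = (4·(65/56) − (-69/56)·(-1))/(11371/3136) = 10696/11371.

a = 0.0398, b = 0.9406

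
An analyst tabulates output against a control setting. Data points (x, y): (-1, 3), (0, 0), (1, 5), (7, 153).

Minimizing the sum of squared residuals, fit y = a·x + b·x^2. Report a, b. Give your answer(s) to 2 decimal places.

a = 0.86, b = 3.00

The normal system MᵀM·[a, b]ᵀ = Mᵀy is [[51, 343]; [343, 2403]]·[a, b]ᵀ = [1073, 7505]ᵀ.
Eliminating b: 2403·(row 1) − 343·(row 2) gives 4904·a = 2403·1073 − 343·7505 = 4204, so a = 1051/1226.
Then b = (7505 − 343·(1051/1226))/2403 = 3679/1226.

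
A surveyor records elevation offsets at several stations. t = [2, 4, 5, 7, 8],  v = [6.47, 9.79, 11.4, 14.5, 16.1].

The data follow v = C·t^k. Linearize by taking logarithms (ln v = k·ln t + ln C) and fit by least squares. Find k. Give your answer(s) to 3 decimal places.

Linearized form: ln v = k·ln t + ln C. From the 5 transformed points,
Sums: Σln t = 7.7142, Σ(ln t)² = 13.1032, Σln v = 12.0351, Σln t·ln v = 19.3557.
Normal system: [[13.1032, 7.7142]; [7.7142, 5]]·[k, ln C]ᵀ = [19.3557, 12.0351]ᵀ.
Δ = 13.1032·5 − (7.7142)² = 6.0066; k = (19.3557·5 − 7.7142·12.0351)/6.0066 = 0.65538, ln C = (13.1032·12.0351 − 7.7142·19.3557)/6.0066 = 1.39588.

k = 0.655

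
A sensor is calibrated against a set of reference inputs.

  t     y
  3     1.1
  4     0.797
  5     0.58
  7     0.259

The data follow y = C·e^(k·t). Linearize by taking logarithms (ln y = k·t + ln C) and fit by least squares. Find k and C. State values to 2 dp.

k = -0.36, C = 3.37

Let Y = ln y. Fitting Y = k·t + ln C by least squares:
Σt = 19.0000, Σ(t)² = 99.0000, Σln y = -2.0272, Σt·ln y = -12.8018.
Equations: 99.0000·k + 19.0000·ln C = -12.8018;  19.0000·k + 4·ln C = -2.0272.
Slope k = (n·Σt·ln y − Σt·Σln y)/(n·Σ(t)² − (Σt)²) = (4·-12.8018 − 19.0000·-2.0272)/35.0000 = -0.36256; ln C = (Σln y − k·Σt)/n = 1.21534, so C = exp(1.21534) = 3.37144.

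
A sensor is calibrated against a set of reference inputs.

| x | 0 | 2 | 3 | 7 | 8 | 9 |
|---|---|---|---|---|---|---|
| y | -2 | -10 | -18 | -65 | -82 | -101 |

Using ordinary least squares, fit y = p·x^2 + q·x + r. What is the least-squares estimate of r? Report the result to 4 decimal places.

r = -1.9979

Compute the Gram sums: Σx^2·x^2 = 13155, Σx^2·x = 1619, Σx^2 = 207, Σx·x = 207, Σx = 29, Σ1 = 6.
For Aᵀy: Σx^2·y = -16816, Σx·y = -2094, Σy = -278.
AᵀA·[p, q, r]ᵀ = Aᵀy becomes [[13155, 1619, 207]; [1619, 207, 29]; [207, 29, 6]]·[p, q, r]ᵀ = [-16816, -2094, -278]ᵀ.
Inverting the 3×3 Gram matrix, [p, q, r]ᵀ = [-56369/58080, -43467/19360, -58019/29040]ᵀ.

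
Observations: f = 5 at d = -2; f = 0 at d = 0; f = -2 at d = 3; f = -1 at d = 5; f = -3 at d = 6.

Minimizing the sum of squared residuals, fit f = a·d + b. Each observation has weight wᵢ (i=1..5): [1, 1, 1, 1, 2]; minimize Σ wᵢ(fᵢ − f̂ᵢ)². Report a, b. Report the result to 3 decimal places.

Entries of XᵀWX: Σwᵢ·d·d = 110, Σwᵢ·d = 18, Σwᵢ·1 = 6.
For XᵀWf: Σwᵢ·d·f = -57, Σwᵢ·f = -4.
So XᵀWX·[a, b]ᵀ = XᵀWf: [[110, 18]; [18, 6]]·[a, b]ᵀ = [-57, -4]ᵀ.
Δ = 110·6 − 18² = 336.
a = ((-57)·6 − 18·(-4))/336 = -45/56; b = (110·(-4) − 18·(-57))/336 = 293/168.

a = -0.804, b = 1.744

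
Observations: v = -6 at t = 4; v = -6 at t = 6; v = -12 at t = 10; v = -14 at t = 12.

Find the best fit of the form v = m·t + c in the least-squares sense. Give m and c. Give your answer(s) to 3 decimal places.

m = -1.100, c = -0.700

Setting ∂/∂m … = 0 gives: 296·m + 32·c = -348;  32·m + 4·c = -38.
Δ = 296·4 − 32² = 160.
m = ((-348)·4 − 32·(-38))/160 = -11/10; c = (296·(-38) − 32·(-348))/160 = -7/10.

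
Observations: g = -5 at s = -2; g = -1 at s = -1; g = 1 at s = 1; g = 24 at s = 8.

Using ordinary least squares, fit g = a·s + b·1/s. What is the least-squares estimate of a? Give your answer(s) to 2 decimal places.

a = 3.03

Forming MᵀM = [[70, 4]; [4, 145/64]] and Mᵀg = [204, 15/2]ᵀ gives MᵀM·[a, b]ᵀ = Mᵀg.
Eliminating b: (145/64)·(row 1) − 4·(row 2) gives (4563/32)·a = (145/64)·204 − 4·(15/2) = 6915/16, so a = 4610/1521.
Then b = ((15/2) − 4·(4610/1521))/(145/64) = -3104/1521.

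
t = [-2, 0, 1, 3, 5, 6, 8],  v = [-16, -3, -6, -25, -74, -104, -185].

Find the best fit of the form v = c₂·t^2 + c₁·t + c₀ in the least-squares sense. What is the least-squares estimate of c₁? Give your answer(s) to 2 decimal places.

From the data, Σt^2·t^2 = 6115, Σt^2·t = 873, Σt^2 = 139, Σt·t = 139, Σt = 21, Σ1 = 7.
For Aᵀv: Σt^2·v = -17729, Σt·v = -2523, Σv = -413.
AᵀA·[c₂, c₁, c₀]ᵀ = Aᵀv becomes [[6115, 873, 139]; [873, 139, 21]; [139, 21, 7]]·[c₂, c₁, c₀]ᵀ = [-17729, -2523, -413]ᵀ.
Solving the 3×3 system (Gaussian elimination) gives c₂ = -56/19, c₁ = 15/19, c₀ = -54/19.

c₁ = 0.79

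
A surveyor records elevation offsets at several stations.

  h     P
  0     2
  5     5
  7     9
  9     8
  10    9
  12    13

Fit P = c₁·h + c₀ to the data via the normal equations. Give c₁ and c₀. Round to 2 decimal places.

The normal system MᵀM·[c₁, c₀]ᵀ = MᵀP is [[399, 43]; [43, 6]]·[c₁, c₀]ᵀ = [406, 46]ᵀ.
Δ = 399·6 − 43² = 545.
c₁ = (406·6 − 43·46)/545 = 458/545; c₀ = (399·46 − 43·406)/545 = 896/545.

c₁ = 0.84, c₀ = 1.64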